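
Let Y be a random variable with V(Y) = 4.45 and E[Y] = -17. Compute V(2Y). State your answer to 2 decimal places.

17.80

V(2Y) = (2)²·V(Y) = 4·4.45 = 17.8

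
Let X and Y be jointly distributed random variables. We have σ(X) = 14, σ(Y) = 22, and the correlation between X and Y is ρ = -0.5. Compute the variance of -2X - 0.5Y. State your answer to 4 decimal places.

Var(X) = (14)² = 196;  Var(Y) = (22)² = 484
Cov(X,Y) = ρ·σ(X)·σ(Y) = -0.5·14·22 = -154
Var(-2X - 0.5Y) = (-2)²·Var(X) + (-0.5)²·Var(Y) + 2·(-2)·(-0.5)·Cov(X,Y)
= 4·196 + 0.25·484 + 2·-154 = 597

597.0000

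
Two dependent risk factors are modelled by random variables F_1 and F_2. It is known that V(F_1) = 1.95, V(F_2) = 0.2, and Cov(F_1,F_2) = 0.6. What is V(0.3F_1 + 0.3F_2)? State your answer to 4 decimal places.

0.3015

V(0.3F_1 + 0.3F_2) = (0.3)²·V(F_1) + (0.3)²·V(F_2) + 2·(0.3)·(0.3)·Cov(F_1,F_2)
= 0.09·1.95 + 0.09·0.2 + 0.18·0.6 = 0.3015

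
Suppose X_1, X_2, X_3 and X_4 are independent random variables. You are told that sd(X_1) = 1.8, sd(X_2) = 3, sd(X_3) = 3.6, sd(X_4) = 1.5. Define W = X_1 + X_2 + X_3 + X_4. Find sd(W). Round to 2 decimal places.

5.24

V(X_1) = 3.24, V(X_2) = 9, V(X_3) = 12.96, V(X_4) = 2.25
By independence, V(W) = (1)²V(X_1) + (1)²V(X_2) + (1)²V(X_3) + (1)²V(X_4)
= (1)²·3.24 + (1)²·9 + (1)²·12.96 + (1)²·2.25 = 27.45
sd(W) = √27.45 ≈ 5.24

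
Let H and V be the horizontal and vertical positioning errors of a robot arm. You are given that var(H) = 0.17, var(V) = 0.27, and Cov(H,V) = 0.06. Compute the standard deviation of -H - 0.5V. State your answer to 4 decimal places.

var(-H - 0.5V) = (-1)²·var(H) + (-0.5)²·var(V) + 2·(-1)·(-0.5)·Cov(H,V)
= 1·0.17 + 0.25·0.27 + 1·0.06 = 0.2975
SD(-H - 0.5V) = √0.2975 ≈ 0.5454

0.5454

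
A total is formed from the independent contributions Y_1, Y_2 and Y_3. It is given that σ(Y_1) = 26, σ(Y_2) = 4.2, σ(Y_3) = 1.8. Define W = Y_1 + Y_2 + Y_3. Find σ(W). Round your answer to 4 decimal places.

26.3985

Var(Y_1) = 676, Var(Y_2) = 17.64, Var(Y_3) = 3.24
By independence, Var(W) = (1)²Var(Y_1) + (1)²Var(Y_2) + (1)²Var(Y_3)
= (1)²·676 + (1)²·17.64 + (1)²·3.24 = 696.88
σ(W) = √696.88 ≈ 26.3985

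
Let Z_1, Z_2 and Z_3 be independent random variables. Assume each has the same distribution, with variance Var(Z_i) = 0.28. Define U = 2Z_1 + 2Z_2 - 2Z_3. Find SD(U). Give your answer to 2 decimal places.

1.83

By independence, Var(U) = (2)²Var(Z_1) + (2)²Var(Z_2) + (-2)²Var(Z_3)
= (2)²·0.28 + (2)²·0.28 + (-2)²·0.28 = 3.36
SD(U) = √3.36 ≈ 1.83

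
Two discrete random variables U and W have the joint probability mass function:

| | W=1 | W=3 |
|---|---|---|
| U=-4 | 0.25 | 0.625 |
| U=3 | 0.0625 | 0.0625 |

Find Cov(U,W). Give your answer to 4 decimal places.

E[U] = -3.125,  E[W] = 2.375
E[UW] = -7.75
Cov(U,W) = E[UW] − E[U]E[W] = -7.75 − (-3.125)(2.375) = -0.328125

-0.3281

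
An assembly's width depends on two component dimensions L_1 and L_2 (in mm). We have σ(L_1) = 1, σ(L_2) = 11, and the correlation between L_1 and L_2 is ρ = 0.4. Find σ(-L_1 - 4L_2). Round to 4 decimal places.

var(L_1) = (1)² = 1;  var(L_2) = (11)² = 121
Cov(L_1,L_2) = ρ·σ(L_1)·σ(L_2) = 0.4·1·11 = 4.4
var(-L_1 - 4L_2) = (-1)²·var(L_1) + (-4)²·var(L_2) + 2·(-1)·(-4)·Cov(L_1,L_2)
= 1·1 + 16·121 + 8·4.4 = 1972.2
σ(-L_1 - 4L_2) = √1972.2 ≈ 44.4095

44.4095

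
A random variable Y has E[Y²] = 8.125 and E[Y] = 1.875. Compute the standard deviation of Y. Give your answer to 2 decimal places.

2.15

Var(Y) = 8.125 − (1.875)² = 4.609375
σ(Y) = √4.609375 ≈ 2.15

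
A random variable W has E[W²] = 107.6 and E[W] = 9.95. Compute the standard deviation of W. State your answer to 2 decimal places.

var(W) = 107.6 − (9.95)² = 8.5975
sd(W) = √8.5975 ≈ 2.93

2.93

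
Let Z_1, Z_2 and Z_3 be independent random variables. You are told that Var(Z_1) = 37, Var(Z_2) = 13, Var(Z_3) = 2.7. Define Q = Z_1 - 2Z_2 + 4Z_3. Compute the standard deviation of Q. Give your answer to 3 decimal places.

11.498

By independence, Var(Q) = (1)²Var(Z_1) + (-2)²Var(Z_2) + (4)²Var(Z_3)
= (1)²·37 + (-2)²·13 + (4)²·2.7 = 132.2
sd(Q) = √132.2 ≈ 11.498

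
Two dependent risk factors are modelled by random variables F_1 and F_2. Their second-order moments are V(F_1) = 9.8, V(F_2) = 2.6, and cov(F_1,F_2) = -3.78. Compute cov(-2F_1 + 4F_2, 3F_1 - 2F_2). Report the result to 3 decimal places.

-140.080

cov(-2F_1 + 4F_2, 3F_1 - 2F_2) = (-2)(3)V(F_1) + (4)(-2)V(F_2) + [(-2)(-2) + (4)(3)]cov(F_1,F_2)
= -6·9.8 + -8·2.6 + 16·-3.78 = -140.08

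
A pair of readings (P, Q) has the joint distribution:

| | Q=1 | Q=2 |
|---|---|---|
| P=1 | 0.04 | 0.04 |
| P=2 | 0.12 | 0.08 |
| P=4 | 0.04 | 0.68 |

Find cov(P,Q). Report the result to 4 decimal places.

E[P] = 3.36,  E[Q] = 1.8
E[PQ] = 6.28
cov(P,Q) = E[PQ] − E[P]E[Q] = 6.28 − (3.36)(1.8) = 0.232

0.2320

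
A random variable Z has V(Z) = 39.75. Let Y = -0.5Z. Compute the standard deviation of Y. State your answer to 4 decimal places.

3.1524

V(-0.5Z) = (-0.5)²·39.75 = 9.9375
sd(Y) = √9.9375 ≈ 3.1524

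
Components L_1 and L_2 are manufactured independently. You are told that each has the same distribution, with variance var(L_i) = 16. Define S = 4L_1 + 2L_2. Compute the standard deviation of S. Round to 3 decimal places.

17.889

By independence, var(S) = (4)²var(L_1) + (2)²var(L_2)
= (4)²·16 + (2)²·16 = 320
sd(S) = √320 ≈ 17.889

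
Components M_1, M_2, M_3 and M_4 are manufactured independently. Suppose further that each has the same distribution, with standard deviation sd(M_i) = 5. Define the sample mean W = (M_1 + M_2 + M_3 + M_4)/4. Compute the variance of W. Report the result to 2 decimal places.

Var(M_i) = (5)² = 25
By independence, Var(W) = (0.25)²Var(M_1) + (0.25)²Var(M_2) + (0.25)²Var(M_3) + (0.25)²Var(M_4)
= (0.25)²·25 + (0.25)²·25 + (0.25)²·25 + (0.25)²·25 = 6.25

6.25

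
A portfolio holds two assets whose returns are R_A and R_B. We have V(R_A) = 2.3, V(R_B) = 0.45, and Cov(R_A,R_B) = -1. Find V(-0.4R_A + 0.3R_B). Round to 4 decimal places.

V(-0.4R_A + 0.3R_B) = (-0.4)²·V(R_A) + (0.3)²·V(R_B) + 2·(-0.4)·(0.3)·Cov(R_A,R_B)
= 0.16·2.3 + 0.09·0.45 + -0.24·-1 = 0.6485

0.6485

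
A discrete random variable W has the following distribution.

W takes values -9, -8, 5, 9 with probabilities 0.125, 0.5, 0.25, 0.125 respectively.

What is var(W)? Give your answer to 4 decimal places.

50.9375

E[W] = (-9)(0.125) + (-8)(0.5) + (5)(0.25) + (9)(0.125) = -2.75
E[W²] = (-9)²(0.125) + (-8)²(0.5) + (5)²(0.25) + (9)²(0.125) = 58.5
var(W) = E[W²] − (E[W])² = 58.5 − (-2.75)² = 50.9375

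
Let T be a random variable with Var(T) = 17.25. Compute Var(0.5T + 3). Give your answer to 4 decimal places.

4.3125

Var(0.5T + 3) = (0.5)²·Var(T) = 0.25·17.25 = 4.3125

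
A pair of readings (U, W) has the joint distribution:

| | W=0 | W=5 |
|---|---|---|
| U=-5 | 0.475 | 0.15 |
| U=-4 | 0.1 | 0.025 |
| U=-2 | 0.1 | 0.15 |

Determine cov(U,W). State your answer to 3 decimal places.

E[U] = -4.125,  E[W] = 1.625
E[UW] = -5.75
cov(U,W) = E[UW] − E[U]E[W] = -5.75 − (-4.125)(1.625) = 0.953125

0.953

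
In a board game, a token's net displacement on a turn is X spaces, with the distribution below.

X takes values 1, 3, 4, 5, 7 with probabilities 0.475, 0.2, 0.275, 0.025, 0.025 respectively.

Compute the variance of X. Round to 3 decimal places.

E[X] = (1)(0.475) + (3)(0.2) + (4)(0.275) + (5)(0.025) + (7)(0.025) = 2.475
E[X²] = (1)²(0.475) + (3)²(0.2) + (4)²(0.275) + (5)²(0.025) + (7)²(0.025) = 8.525
Var(X) = E[X²] − (E[X])² = 8.525 − (2.475)² = 2.399375

2.399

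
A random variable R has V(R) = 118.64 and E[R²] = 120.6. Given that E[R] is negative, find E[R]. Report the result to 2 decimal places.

(E[R])² = E[R²] − V(R) = 120.6 − 118.64 = 1.96
E[R] = −√1.96 = -1.4

-1.40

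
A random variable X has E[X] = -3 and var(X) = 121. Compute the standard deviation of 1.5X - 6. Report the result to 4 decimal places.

var(1.5X - 6) = (1.5)²·121 = 272.25
SD(1.5X - 6) = √272.25 ≈ 16.5000

16.5000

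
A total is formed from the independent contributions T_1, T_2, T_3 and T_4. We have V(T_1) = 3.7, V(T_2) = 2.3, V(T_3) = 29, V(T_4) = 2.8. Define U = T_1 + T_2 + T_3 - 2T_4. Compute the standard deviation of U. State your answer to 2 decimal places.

By independence, V(U) = (1)²V(T_1) + (1)²V(T_2) + (1)²V(T_3) + (-2)²V(T_4)
= (1)²·3.7 + (1)²·2.3 + (1)²·29 + (-2)²·2.8 = 46.2
σ(U) = √46.2 ≈ 6.80

6.80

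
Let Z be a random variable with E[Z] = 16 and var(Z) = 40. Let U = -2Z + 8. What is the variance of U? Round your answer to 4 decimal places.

var(-2Z + 8) = (-2)²·var(Z) = 4·40 = 160

160.0000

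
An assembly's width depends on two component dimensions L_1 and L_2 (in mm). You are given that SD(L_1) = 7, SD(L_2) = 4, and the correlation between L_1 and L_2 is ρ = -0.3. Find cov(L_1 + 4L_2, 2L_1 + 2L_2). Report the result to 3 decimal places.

Var(L_1) = (7)² = 49;  Var(L_2) = (4)² = 16
cov(L_1,L_2) = ρ·SD(L_1)·SD(L_2) = -0.3·7·4 = -8.4
cov(L_1 + 4L_2, 2L_1 + 2L_2) = (1)(2)Var(L_1) + (4)(2)Var(L_2) + [(1)(2) + (4)(2)]cov(L_1,L_2)
= 2·49 + 8·16 + 10·-8.4 = 142

142.000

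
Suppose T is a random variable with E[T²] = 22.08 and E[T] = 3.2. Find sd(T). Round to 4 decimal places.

V(T) = 22.08 − (3.2)² = 11.84
sd(T) = √11.84 ≈ 3.4409

3.4409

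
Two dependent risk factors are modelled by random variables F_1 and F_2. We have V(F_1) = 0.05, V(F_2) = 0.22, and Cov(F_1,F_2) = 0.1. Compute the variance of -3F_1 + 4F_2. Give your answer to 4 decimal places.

V(-3F_1 + 4F_2) = (-3)²·V(F_1) + (4)²·V(F_2) + 2·(-3)·(4)·Cov(F_1,F_2)
= 9·0.05 + 16·0.22 + -24·0.1 = 1.57

1.5700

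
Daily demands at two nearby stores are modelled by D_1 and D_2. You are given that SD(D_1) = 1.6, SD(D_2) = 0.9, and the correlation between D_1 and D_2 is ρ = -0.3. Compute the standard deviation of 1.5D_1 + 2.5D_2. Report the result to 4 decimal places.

2.7536

V(D_1) = (1.6)² = 2.56;  V(D_2) = (0.9)² = 0.81
Cov(D_1,D_2) = ρ·SD(D_1)·SD(D_2) = -0.3·1.6·0.9 = -0.432
V(1.5D_1 + 2.5D_2) = (1.5)²·V(D_1) + (2.5)²·V(D_2) + 2·(1.5)·(2.5)·Cov(D_1,D_2)
= 2.25·2.56 + 6.25·0.81 + 7.5·-0.432 = 7.5825
SD(1.5D_1 + 2.5D_2) = √7.5825 ≈ 2.7536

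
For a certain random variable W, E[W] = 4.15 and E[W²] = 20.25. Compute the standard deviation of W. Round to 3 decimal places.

1.740

var(W) = 20.25 − (4.15)² = 3.0275
σ(W) = √3.0275 ≈ 1.740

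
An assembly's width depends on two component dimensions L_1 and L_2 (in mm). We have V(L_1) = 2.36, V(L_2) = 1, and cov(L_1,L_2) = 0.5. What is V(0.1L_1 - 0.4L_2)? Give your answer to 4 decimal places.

V(0.1L_1 - 0.4L_2) = (0.1)²·V(L_1) + (-0.4)²·V(L_2) + 2·(0.1)·(-0.4)·cov(L_1,L_2)
= 0.01·2.36 + 0.16·1 + -0.08·0.5 = 0.1436

0.1436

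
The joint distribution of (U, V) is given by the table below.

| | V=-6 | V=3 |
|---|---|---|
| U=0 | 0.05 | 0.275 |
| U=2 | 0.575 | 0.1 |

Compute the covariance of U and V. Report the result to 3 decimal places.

E[U] = 1.35,  E[V] = -2.625
E[UV] = -6.3
cov(U,V) = E[UV] − E[U]E[V] = -6.3 − (1.35)(-2.625) = -2.75625

-2.756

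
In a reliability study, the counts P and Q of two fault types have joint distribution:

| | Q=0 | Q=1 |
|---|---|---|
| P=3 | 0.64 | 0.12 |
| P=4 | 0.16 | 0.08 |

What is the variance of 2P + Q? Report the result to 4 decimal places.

E[P] = 3.24,  E[Q] = 0.2,  E[PQ] = 0.68
Var(P) = 10.68 − (3.24)² = 0.1824;  Var(Q) = 0.2 − (0.2)² = 0.16
Cov(P,Q) = 0.68 − (3.24)(0.2) = 0.032
Var(2P + Q) = (2)²·0.1824 + (1)²·0.16 + 2·(2)·(1)·0.032 = 1.0176

1.0176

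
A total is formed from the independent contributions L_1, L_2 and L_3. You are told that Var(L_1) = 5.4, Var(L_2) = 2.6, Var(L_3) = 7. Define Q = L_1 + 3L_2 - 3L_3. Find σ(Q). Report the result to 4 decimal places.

By independence, Var(Q) = (1)²Var(L_1) + (3)²Var(L_2) + (-3)²Var(L_3)
= (1)²·5.4 + (3)²·2.6 + (-3)²·7 = 91.8
σ(Q) = √91.8 ≈ 9.5812

9.5812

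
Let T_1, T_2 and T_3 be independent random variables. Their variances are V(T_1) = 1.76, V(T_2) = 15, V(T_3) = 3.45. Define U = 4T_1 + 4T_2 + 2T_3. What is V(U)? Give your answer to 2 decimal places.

281.96

By independence, V(U) = (4)²V(T_1) + (4)²V(T_2) + (2)²V(T_3)
= (4)²·1.76 + (4)²·15 + (2)²·3.45 = 281.96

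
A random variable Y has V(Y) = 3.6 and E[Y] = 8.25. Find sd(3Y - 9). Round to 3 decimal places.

5.692

V(3Y - 9) = (3)²·3.6 = 32.4
sd(3Y - 9) = √32.4 ≈ 5.692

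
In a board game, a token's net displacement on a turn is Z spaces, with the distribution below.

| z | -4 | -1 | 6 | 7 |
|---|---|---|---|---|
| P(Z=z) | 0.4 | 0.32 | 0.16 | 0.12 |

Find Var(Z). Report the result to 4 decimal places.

18.3456

E[Z] = (-4)(0.4) + (-1)(0.32) + (6)(0.16) + (7)(0.12) = -0.12
E[Z²] = (-4)²(0.4) + (-1)²(0.32) + (6)²(0.16) + (7)²(0.12) = 18.36
Var(Z) = E[Z²] − (E[Z])² = 18.36 − (-0.12)² = 18.3456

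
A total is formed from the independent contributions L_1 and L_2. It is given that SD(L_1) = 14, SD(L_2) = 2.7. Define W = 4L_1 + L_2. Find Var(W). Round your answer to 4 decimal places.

3143.2900

Var(L_1) = 196, Var(L_2) = 7.29
By independence, Var(W) = (4)²Var(L_1) + (1)²Var(L_2)
= (4)²·196 + (1)²·7.29 = 3143.29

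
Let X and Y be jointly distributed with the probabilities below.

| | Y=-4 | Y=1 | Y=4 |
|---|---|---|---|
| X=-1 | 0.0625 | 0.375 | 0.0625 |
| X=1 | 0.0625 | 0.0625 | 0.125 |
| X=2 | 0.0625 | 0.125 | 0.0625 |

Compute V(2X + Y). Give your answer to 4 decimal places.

E[X] = 0.25,  E[Y] = 0.8125,  E[XY] = 0.1875
V(X) = 1.75 − (0.25)² = 1.6875;  V(Y) = 7.5625 − (0.8125)² = 6.90234375
Cov(X,Y) = 0.1875 − (0.25)(0.8125) = -0.015625
V(2X + Y) = (2)²·1.6875 + (1)²·6.90234375 + 2·(2)·(1)·-0.015625 = 13.58984375

13.5898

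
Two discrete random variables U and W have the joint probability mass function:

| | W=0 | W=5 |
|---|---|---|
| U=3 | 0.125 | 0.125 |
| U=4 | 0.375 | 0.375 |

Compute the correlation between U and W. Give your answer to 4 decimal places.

0.0000

E[U] = 3.75,  E[W] = 2.5
E[UW] = 9.375
Cov(U,W) = E[UW] − E[U]E[W] = 9.375 − (3.75)(2.5) = 0
Var(U) = 0.1875,  Var(W) = 6.25
ρ = 0 / √(0.1875·6.25) ≈ 0.0000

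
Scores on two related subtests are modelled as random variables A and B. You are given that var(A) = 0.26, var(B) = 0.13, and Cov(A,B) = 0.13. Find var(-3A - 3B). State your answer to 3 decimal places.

5.850

var(-3A - 3B) = (-3)²·var(A) + (-3)²·var(B) + 2·(-3)·(-3)·Cov(A,B)
= 9·0.26 + 9·0.13 + 18·0.13 = 5.85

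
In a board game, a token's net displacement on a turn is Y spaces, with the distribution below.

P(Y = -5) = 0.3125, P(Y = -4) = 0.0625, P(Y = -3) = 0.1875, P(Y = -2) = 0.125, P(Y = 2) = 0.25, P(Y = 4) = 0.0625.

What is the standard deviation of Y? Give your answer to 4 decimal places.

3.0797

E[Y] = (-5)(0.3125) + (-4)(0.0625) + (-3)(0.1875) + (-2)(0.125) + (2)(0.25) + (4)(0.0625) = -1.875
E[Y²] = (-5)²(0.3125) + (-4)²(0.0625) + (-3)²(0.1875) + (-2)²(0.125) + (2)²(0.25) + (4)²(0.0625) = 13
Var(Y) = E[Y²] − (E[Y])² = 13 − (-1.875)² = 9.484375
σ(Y) = √9.484375 ≈ 3.0797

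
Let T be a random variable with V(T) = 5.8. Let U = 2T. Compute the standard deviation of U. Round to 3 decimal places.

V(2T) = (2)²·5.8 = 23.2
SD(U) = √23.2 ≈ 4.817

4.817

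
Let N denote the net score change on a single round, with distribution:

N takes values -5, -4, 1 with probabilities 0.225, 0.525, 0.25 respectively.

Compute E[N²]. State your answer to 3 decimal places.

14.275

E[N²] = (-5)²(0.225) + (-4)²(0.525) + (1)²(0.25) = 14.275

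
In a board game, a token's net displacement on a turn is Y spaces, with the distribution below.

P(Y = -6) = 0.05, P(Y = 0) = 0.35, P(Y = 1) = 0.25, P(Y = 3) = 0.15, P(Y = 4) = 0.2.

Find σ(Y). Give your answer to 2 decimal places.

2.27

E[Y] = (-6)(0.05) + (0)(0.35) + (1)(0.25) + (3)(0.15) + (4)(0.2) = 1.2
E[Y²] = (-6)²(0.05) + (0)²(0.35) + (1)²(0.25) + (3)²(0.15) + (4)²(0.2) = 6.6
Var(Y) = E[Y²] − (E[Y])² = 6.6 − (1.2)² = 5.16
σ(Y) = √5.16 ≈ 2.27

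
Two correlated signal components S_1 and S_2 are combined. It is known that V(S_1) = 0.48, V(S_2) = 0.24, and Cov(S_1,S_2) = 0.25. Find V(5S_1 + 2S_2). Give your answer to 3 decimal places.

V(5S_1 + 2S_2) = (5)²·V(S_1) + (2)²·V(S_2) + 2·(5)·(2)·Cov(S_1,S_2)
= 25·0.48 + 4·0.24 + 20·0.25 = 17.96

17.960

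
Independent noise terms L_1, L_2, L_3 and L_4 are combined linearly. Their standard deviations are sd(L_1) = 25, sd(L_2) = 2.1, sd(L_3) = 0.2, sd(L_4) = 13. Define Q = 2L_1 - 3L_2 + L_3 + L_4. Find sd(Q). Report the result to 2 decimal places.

V(L_1) = 625, V(L_2) = 4.41, V(L_3) = 0.04, V(L_4) = 169
By independence, V(Q) = (2)²V(L_1) + (-3)²V(L_2) + (1)²V(L_3) + (1)²V(L_4)
= (2)²·625 + (-3)²·4.41 + (1)²·0.04 + (1)²·169 = 2708.73
sd(Q) = √2708.73 ≈ 52.05

52.05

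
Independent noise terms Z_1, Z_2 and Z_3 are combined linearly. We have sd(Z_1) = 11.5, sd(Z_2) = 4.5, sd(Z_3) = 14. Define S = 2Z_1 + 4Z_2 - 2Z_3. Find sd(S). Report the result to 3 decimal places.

40.460

Var(Z_1) = 132.25, Var(Z_2) = 20.25, Var(Z_3) = 196
By independence, Var(S) = (2)²Var(Z_1) + (4)²Var(Z_2) + (-2)²Var(Z_3)
= (2)²·132.25 + (4)²·20.25 + (-2)²·196 = 1637
sd(S) = √1637 ≈ 40.460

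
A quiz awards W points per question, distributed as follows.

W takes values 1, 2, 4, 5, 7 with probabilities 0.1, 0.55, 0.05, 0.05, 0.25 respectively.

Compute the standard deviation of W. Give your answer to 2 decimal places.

2.24

E[W] = (1)(0.1) + (2)(0.55) + (4)(0.05) + (5)(0.05) + (7)(0.25) = 3.4
E[W²] = (1)²(0.1) + (2)²(0.55) + (4)²(0.05) + (5)²(0.05) + (7)²(0.25) = 16.6
V(W) = E[W²] − (E[W])² = 16.6 − (3.4)² = 5.04
sd(W) = √5.04 ≈ 2.24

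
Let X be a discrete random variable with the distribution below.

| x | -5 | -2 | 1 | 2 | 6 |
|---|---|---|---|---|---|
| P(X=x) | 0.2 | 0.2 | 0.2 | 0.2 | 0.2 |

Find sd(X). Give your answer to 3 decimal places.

E[X] = (-5)(0.2) + (-2)(0.2) + (1)(0.2) + (2)(0.2) + (6)(0.2) = 0.4
E[X²] = (-5)²(0.2) + (-2)²(0.2) + (1)²(0.2) + (2)²(0.2) + (6)²(0.2) = 14
Var(X) = E[X²] − (E[X])² = 14 − (0.4)² = 13.84
sd(X) = √13.84 ≈ 3.720

3.720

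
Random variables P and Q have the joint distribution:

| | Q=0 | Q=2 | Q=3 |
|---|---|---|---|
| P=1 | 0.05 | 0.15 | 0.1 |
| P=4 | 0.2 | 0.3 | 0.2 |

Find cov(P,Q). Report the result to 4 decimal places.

-0.1800

E[P] = 3.1,  E[Q] = 1.8
E[PQ] = 5.4
cov(P,Q) = E[PQ] − E[P]E[Q] = 5.4 − (3.1)(1.8) = -0.18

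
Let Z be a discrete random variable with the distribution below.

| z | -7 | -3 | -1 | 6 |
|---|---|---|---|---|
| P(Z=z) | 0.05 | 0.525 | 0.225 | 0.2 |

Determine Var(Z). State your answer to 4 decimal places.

E[Z] = (-7)(0.05) + (-3)(0.525) + (-1)(0.225) + (6)(0.2) = -0.95
E[Z²] = (-7)²(0.05) + (-3)²(0.525) + (-1)²(0.225) + (6)²(0.2) = 14.6
Var(Z) = E[Z²] − (E[Z])² = 14.6 − (-0.95)² = 13.6975

13.6975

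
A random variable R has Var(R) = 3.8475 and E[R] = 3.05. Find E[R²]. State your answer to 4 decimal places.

13.1500

E[R²] = Var(R) + (E[R])² = 3.8475 + (3.05)² = 13.15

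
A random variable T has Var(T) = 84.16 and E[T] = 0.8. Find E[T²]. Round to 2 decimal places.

84.80

E[T²] = Var(T) + (E[T])² = 84.16 + (0.8)² = 84.8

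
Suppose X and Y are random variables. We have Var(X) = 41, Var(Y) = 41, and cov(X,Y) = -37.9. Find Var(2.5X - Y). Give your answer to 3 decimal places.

486.750

Var(2.5X - Y) = (2.5)²·Var(X) + (-1)²·Var(Y) + 2·(2.5)·(-1)·cov(X,Y)
= 6.25·41 + 1·41 + -5·-37.9 = 486.75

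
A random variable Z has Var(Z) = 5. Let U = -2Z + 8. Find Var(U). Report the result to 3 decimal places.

Var(-2Z + 8) = (-2)²·Var(Z) = 4·5 = 20

20.000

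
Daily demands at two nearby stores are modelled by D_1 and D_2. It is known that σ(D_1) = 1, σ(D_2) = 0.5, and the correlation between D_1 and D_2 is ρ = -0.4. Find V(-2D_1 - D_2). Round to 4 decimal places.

3.4500

V(D_1) = (1)² = 1;  V(D_2) = (0.5)² = 0.25
Cov(D_1,D_2) = ρ·σ(D_1)·σ(D_2) = -0.4·1·0.5 = -0.2
V(-2D_1 - D_2) = (-2)²·V(D_1) + (-1)²·V(D_2) + 2·(-2)·(-1)·Cov(D_1,D_2)
= 4·1 + 1·0.25 + 4·-0.2 = 3.45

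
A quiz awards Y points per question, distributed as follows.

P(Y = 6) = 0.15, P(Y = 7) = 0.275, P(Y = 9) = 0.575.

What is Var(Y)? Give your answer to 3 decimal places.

1.450

E[Y] = (6)(0.15) + (7)(0.275) + (9)(0.575) = 8
E[Y²] = (6)²(0.15) + (7)²(0.275) + (9)²(0.575) = 65.45
Var(Y) = E[Y²] − (E[Y])² = 65.45 − (8)² = 1.45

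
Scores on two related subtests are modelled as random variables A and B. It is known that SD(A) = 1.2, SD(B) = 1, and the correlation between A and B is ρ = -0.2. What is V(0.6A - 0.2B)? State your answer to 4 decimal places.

V(A) = (1.2)² = 1.44;  V(B) = (1)² = 1
cov(A,B) = ρ·SD(A)·SD(B) = -0.2·1.2·1 = -0.24
V(0.6A - 0.2B) = (0.6)²·V(A) + (-0.2)²·V(B) + 2·(0.6)·(-0.2)·cov(A,B)
= 0.36·1.44 + 0.04·1 + -0.24·-0.24 = 0.616

0.6160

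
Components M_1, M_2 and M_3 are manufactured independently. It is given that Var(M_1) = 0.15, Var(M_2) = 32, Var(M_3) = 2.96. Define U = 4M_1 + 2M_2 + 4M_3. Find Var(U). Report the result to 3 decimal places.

177.760

By independence, Var(U) = (4)²Var(M_1) + (2)²Var(M_2) + (4)²Var(M_3)
= (4)²·0.15 + (2)²·32 + (4)²·2.96 = 177.76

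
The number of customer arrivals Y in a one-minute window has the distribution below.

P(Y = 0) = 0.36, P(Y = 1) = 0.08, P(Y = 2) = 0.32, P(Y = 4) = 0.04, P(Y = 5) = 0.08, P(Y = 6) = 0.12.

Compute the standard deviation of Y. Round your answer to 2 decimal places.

E[Y] = (0)(0.36) + (1)(0.08) + (2)(0.32) + (4)(0.04) + (5)(0.08) + (6)(0.12) = 2
E[Y²] = (0)²(0.36) + (1)²(0.08) + (2)²(0.32) + (4)²(0.04) + (5)²(0.08) + (6)²(0.12) = 8.32
var(Y) = E[Y²] − (E[Y])² = 8.32 − (2)² = 4.32
sd(Y) = √4.32 ≈ 2.08

2.08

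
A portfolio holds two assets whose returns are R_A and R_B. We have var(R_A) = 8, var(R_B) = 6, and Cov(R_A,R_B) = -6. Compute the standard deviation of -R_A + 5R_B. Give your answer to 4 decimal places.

var(-R_A + 5R_B) = (-1)²·var(R_A) + (5)²·var(R_B) + 2·(-1)·(5)·Cov(R_A,R_B)
= 1·8 + 25·6 + -10·-6 = 218
σ(-R_A + 5R_B) = √218 ≈ 14.7648

14.7648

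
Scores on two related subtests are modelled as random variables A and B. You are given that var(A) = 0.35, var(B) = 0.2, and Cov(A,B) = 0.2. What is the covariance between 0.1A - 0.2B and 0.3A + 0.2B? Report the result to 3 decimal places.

Cov(0.1A - 0.2B, 0.3A + 0.2B) = (0.1)(0.3)var(A) + (-0.2)(0.2)var(B) + [(0.1)(0.2) + (-0.2)(0.3)]Cov(A,B)
= 0.03·0.35 + -0.04·0.2 + -0.04·0.2 = -0.0055

-0.006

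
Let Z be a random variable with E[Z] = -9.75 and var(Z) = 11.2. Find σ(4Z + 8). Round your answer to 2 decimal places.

var(4Z + 8) = (4)²·11.2 = 179.2
σ(4Z + 8) = √179.2 ≈ 13.39

13.39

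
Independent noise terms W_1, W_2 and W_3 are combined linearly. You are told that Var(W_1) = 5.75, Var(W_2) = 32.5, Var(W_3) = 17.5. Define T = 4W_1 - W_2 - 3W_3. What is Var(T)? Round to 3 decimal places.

282.000

By independence, Var(T) = (4)²Var(W_1) + (-1)²Var(W_2) + (-3)²Var(W_3)
= (4)²·5.75 + (-1)²·32.5 + (-3)²·17.5 = 282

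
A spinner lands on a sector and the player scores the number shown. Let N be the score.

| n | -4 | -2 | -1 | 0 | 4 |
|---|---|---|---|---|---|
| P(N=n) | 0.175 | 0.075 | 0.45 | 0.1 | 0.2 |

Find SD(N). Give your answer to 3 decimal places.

E[N] = (-4)(0.175) + (-2)(0.075) + (-1)(0.45) + (0)(0.1) + (4)(0.2) = -0.5
E[N²] = (-4)²(0.175) + (-2)²(0.075) + (-1)²(0.45) + (0)²(0.1) + (4)²(0.2) = 6.75
V(N) = E[N²] − (E[N])² = 6.75 − (-0.5)² = 6.5
SD(N) = √6.5 ≈ 2.550

2.550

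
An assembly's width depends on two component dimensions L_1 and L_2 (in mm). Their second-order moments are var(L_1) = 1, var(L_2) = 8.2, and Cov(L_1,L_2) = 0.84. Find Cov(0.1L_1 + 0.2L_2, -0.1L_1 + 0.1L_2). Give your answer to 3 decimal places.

Cov(0.1L_1 + 0.2L_2, -0.1L_1 + 0.1L_2) = (0.1)(-0.1)var(L_1) + (0.2)(0.1)var(L_2) + [(0.1)(0.1) + (0.2)(-0.1)]Cov(L_1,L_2)
= -0.01·1 + 0.02·8.2 + -0.01·0.84 = 0.1456

0.146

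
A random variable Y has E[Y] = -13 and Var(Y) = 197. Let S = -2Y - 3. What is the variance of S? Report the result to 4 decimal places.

788.0000

Var(-2Y - 3) = (-2)²·Var(Y) = 4·197 = 788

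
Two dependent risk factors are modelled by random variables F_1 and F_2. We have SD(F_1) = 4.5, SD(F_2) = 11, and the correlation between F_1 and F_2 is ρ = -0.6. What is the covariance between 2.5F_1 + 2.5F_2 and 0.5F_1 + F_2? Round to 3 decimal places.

V(F_1) = (4.5)² = 20.25;  V(F_2) = (11)² = 121
Cov(F_1,F_2) = ρ·SD(F_1)·SD(F_2) = -0.6·4.5·11 = -29.7
Cov(2.5F_1 + 2.5F_2, 0.5F_1 + F_2) = (2.5)(0.5)V(F_1) + (2.5)(1)V(F_2) + [(2.5)(1) + (2.5)(0.5)]Cov(F_1,F_2)
= 1.25·20.25 + 2.5·121 + 3.75·-29.7 = 216.4375

216.438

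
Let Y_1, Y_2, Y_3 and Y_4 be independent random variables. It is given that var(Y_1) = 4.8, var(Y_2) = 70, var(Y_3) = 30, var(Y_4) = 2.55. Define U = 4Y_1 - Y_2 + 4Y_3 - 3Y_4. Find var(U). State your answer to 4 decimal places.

649.7500

By independence, var(U) = (4)²var(Y_1) + (-1)²var(Y_2) + (4)²var(Y_3) + (-3)²var(Y_4)
= (4)²·4.8 + (-1)²·70 + (4)²·30 + (-3)²·2.55 = 649.75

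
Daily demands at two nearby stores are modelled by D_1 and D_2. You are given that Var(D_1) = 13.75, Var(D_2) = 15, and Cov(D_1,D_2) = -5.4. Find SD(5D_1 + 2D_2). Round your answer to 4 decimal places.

17.1974

Var(5D_1 + 2D_2) = (5)²·Var(D_1) + (2)²·Var(D_2) + 2·(5)·(2)·Cov(D_1,D_2)
= 25·13.75 + 4·15 + 20·-5.4 = 295.75
SD(5D_1 + 2D_2) = √295.75 ≈ 17.1974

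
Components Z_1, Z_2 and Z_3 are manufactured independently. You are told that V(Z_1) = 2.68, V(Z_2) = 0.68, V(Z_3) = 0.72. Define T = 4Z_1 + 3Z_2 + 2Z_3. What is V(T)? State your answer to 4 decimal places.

51.8800

By independence, V(T) = (4)²V(Z_1) + (3)²V(Z_2) + (2)²V(Z_3)
= (4)²·2.68 + (3)²·0.68 + (2)²·0.72 = 51.88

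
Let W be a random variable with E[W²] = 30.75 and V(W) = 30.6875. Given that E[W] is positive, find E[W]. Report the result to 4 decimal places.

0.2500

(E[W])² = E[W²] − V(W) = 30.75 − 30.6875 = 0.0625
E[W] = √0.0625 = 0.25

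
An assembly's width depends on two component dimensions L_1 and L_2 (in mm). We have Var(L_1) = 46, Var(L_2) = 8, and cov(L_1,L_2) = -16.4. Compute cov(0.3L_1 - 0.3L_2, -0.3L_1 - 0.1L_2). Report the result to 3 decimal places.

cov(0.3L_1 - 0.3L_2, -0.3L_1 - 0.1L_2) = (0.3)(-0.3)Var(L_1) + (-0.3)(-0.1)Var(L_2) + [(0.3)(-0.1) + (-0.3)(-0.3)]cov(L_1,L_2)
= -0.09·46 + 0.03·8 + 0.06·-16.4 = -4.884

-4.884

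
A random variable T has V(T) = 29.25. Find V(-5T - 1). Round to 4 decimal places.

731.2500

V(-5T - 1) = (-5)²·V(T) = 25·29.25 = 731.25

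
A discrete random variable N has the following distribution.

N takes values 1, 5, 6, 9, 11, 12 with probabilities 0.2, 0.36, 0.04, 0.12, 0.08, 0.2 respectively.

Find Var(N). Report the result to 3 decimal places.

E[N] = (1)(0.2) + (5)(0.36) + (6)(0.04) + (9)(0.12) + (11)(0.08) + (12)(0.2) = 6.6
E[N²] = (1)²(0.2) + (5)²(0.36) + (6)²(0.04) + (9)²(0.12) + (11)²(0.08) + (12)²(0.2) = 58.84
Var(N) = E[N²] − (E[N])² = 58.84 − (6.6)² = 15.28

15.280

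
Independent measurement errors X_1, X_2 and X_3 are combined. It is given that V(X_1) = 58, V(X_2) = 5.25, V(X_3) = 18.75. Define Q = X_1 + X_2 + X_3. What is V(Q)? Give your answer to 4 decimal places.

By independence, V(Q) = (1)²V(X_1) + (1)²V(X_2) + (1)²V(X_3)
= (1)²·58 + (1)²·5.25 + (1)²·18.75 = 82

82.0000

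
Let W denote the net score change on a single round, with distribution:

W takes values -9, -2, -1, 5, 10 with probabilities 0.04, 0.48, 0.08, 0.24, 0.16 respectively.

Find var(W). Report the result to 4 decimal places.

25.2800

E[W] = (-9)(0.04) + (-2)(0.48) + (-1)(0.08) + (5)(0.24) + (10)(0.16) = 1.4
E[W²] = (-9)²(0.04) + (-2)²(0.48) + (-1)²(0.08) + (5)²(0.24) + (10)²(0.16) = 27.24
var(W) = E[W²] − (E[W])² = 27.24 − (1.4)² = 25.28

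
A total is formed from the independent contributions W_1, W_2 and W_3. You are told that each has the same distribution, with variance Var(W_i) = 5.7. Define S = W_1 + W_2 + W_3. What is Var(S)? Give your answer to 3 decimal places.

17.100

By independence, Var(S) = (1)²Var(W_1) + (1)²Var(W_2) + (1)²Var(W_3)
= (1)²·5.7 + (1)²·5.7 + (1)²·5.7 = 17.1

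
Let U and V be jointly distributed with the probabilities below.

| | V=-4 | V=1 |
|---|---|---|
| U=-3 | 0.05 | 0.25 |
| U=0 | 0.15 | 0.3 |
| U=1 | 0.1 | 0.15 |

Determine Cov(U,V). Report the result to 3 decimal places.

E[U] = -0.65,  E[V] = -0.5
E[UV] = -0.4
Cov(U,V) = E[UV] − E[U]E[V] = -0.4 − (-0.65)(-0.5) = -0.725

-0.725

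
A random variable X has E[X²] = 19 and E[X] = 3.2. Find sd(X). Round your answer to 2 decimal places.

var(X) = 19 − (3.2)² = 8.76
sd(X) = √8.76 ≈ 2.96

2.96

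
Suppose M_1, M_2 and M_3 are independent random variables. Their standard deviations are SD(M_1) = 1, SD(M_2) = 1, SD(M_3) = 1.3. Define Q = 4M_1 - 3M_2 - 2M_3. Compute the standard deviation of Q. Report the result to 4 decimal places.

5.6356

Var(M_1) = 1, Var(M_2) = 1, Var(M_3) = 1.69
By independence, Var(Q) = (4)²Var(M_1) + (-3)²Var(M_2) + (-2)²Var(M_3)
= (4)²·1 + (-3)²·1 + (-2)²·1.69 = 31.76
SD(Q) = √31.76 ≈ 5.6356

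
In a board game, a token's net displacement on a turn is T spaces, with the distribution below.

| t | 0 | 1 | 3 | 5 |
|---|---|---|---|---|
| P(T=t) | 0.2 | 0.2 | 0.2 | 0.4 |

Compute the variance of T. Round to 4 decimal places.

4.1600

E[T] = (0)(0.2) + (1)(0.2) + (3)(0.2) + (5)(0.4) = 2.8
E[T²] = (0)²(0.2) + (1)²(0.2) + (3)²(0.2) + (5)²(0.4) = 12
Var(T) = E[T²] − (E[T])² = 12 − (2.8)² = 4.16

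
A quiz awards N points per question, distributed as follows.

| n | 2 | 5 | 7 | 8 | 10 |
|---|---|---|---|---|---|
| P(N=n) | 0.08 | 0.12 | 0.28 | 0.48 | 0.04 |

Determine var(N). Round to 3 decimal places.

3.318

E[N] = (2)(0.08) + (5)(0.12) + (7)(0.28) + (8)(0.48) + (10)(0.04) = 6.96
E[N²] = (2)²(0.08) + (5)²(0.12) + (7)²(0.28) + (8)²(0.48) + (10)²(0.04) = 51.76
var(N) = E[N²] − (E[N])² = 51.76 − (6.96)² = 3.3184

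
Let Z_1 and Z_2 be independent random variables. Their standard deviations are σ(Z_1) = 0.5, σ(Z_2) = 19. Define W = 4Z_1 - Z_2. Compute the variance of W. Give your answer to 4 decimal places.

Var(Z_1) = 0.25, Var(Z_2) = 361
By independence, Var(W) = (4)²Var(Z_1) + (-1)²Var(Z_2)
= (4)²·0.25 + (-1)²·361 = 365

365.0000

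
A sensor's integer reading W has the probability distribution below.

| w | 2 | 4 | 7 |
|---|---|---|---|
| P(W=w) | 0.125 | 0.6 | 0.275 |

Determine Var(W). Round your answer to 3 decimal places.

2.644

E[W] = (2)(0.125) + (4)(0.6) + (7)(0.275) = 4.575
E[W²] = (2)²(0.125) + (4)²(0.6) + (7)²(0.275) = 23.575
Var(W) = E[W²] − (E[W])² = 23.575 − (4.575)² = 2.644375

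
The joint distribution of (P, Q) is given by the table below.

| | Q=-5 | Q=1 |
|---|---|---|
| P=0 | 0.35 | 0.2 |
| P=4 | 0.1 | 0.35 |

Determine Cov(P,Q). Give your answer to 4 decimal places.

E[P] = 1.8,  E[Q] = -1.7
E[PQ] = -0.6
Cov(P,Q) = E[PQ] − E[P]E[Q] = -0.6 − (1.8)(-1.7) = 2.46

2.4600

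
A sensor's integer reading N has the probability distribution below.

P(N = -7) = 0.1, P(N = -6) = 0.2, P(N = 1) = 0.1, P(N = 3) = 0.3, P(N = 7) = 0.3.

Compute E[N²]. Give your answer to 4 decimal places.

29.6000

E[N²] = (-7)²(0.1) + (-6)²(0.2) + (1)²(0.1) + (3)²(0.3) + (7)²(0.3) = 29.6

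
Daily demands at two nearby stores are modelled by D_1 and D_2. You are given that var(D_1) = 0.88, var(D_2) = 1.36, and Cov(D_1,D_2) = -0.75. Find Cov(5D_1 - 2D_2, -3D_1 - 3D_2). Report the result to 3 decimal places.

Cov(5D_1 - 2D_2, -3D_1 - 3D_2) = (5)(-3)var(D_1) + (-2)(-3)var(D_2) + [(5)(-3) + (-2)(-3)]Cov(D_1,D_2)
= -15·0.88 + 6·1.36 + -9·-0.75 = 1.71

1.710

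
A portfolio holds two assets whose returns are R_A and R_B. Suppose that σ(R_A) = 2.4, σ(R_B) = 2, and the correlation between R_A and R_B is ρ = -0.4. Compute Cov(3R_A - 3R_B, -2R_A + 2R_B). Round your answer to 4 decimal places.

Var(R_A) = (2.4)² = 5.76;  Var(R_B) = (2)² = 4
Cov(R_A,R_B) = ρ·σ(R_A)·σ(R_B) = -0.4·2.4·2 = -1.92
Cov(3R_A - 3R_B, -2R_A + 2R_B) = (3)(-2)Var(R_A) + (-3)(2)Var(R_B) + [(3)(2) + (-3)(-2)]Cov(R_A,R_B)
= -6·5.76 + -6·4 + 12·-1.92 = -81.6

-81.6000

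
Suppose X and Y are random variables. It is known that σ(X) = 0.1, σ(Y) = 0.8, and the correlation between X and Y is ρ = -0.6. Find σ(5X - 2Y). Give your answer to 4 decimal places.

1.9416

Var(X) = (0.1)² = 0.01;  Var(Y) = (0.8)² = 0.64
Cov(X,Y) = ρ·σ(X)·σ(Y) = -0.6·0.1·0.8 = -0.048
Var(5X - 2Y) = (5)²·Var(X) + (-2)²·Var(Y) + 2·(5)·(-2)·Cov(X,Y)
= 25·0.01 + 4·0.64 + -20·-0.048 = 3.77
σ(5X - 2Y) = √3.77 ≈ 1.9416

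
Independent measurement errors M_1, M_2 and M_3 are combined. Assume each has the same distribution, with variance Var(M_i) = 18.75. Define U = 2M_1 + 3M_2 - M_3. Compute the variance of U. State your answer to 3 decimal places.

262.500

By independence, Var(U) = (2)²Var(M_1) + (3)²Var(M_2) + (-1)²Var(M_3)
= (2)²·18.75 + (3)²·18.75 + (-1)²·18.75 = 262.5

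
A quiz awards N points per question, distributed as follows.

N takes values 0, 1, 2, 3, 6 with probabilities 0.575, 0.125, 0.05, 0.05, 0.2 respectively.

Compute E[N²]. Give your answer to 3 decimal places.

7.975

E[N²] = (0)²(0.575) + (1)²(0.125) + (2)²(0.05) + (3)²(0.05) + (6)²(0.2) = 7.975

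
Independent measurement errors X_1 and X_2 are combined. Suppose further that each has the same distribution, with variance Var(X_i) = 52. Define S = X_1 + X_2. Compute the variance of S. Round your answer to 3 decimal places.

By independence, Var(S) = (1)²Var(X_1) + (1)²Var(X_2)
= (1)²·52 + (1)²·52 = 104

104.000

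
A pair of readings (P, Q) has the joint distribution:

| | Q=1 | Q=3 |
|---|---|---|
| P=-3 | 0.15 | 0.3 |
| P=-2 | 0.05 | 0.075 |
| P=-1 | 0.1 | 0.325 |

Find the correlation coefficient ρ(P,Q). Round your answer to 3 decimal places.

E[P] = -2.025,  E[Q] = 2.4
E[PQ] = -4.775
Cov(P,Q) = E[PQ] − E[P]E[Q] = -4.775 − (-2.025)(2.4) = 0.085
V(P) = 0.874375,  V(Q) = 0.84
ρ = 0.085 / √(0.874375·0.84) ≈ 0.099

0.099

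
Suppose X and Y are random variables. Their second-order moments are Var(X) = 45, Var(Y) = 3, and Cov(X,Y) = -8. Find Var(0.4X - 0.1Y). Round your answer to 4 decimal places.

7.8700

Var(0.4X - 0.1Y) = (0.4)²·Var(X) + (-0.1)²·Var(Y) + 2·(0.4)·(-0.1)·Cov(X,Y)
= 0.16·45 + 0.01·3 + -0.08·-8 = 7.87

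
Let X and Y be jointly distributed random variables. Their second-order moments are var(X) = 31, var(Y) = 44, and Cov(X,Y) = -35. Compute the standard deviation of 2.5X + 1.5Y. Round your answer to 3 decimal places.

var(2.5X + 1.5Y) = (2.5)²·var(X) + (1.5)²·var(Y) + 2·(2.5)·(1.5)·Cov(X,Y)
= 6.25·31 + 2.25·44 + 7.5·-35 = 30.25
SD(2.5X + 1.5Y) = √30.25 ≈ 5.500

5.500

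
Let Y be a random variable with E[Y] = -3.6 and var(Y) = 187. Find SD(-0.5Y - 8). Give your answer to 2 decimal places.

var(-0.5Y - 8) = (-0.5)²·187 = 46.75
SD(-0.5Y - 8) = √46.75 ≈ 6.84

6.84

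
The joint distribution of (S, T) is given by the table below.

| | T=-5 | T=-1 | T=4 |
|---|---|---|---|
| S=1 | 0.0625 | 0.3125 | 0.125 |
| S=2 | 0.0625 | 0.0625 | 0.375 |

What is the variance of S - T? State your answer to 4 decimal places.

E[S] = 1.5,  E[T] = 1,  E[ST] = 2.125
var(S) = 2.5 − (1.5)² = 0.25;  var(T) = 11.5 − (1)² = 10.5
Cov(S,T) = 2.125 − (1.5)(1) = 0.625
var(S - T) = (1)²·0.25 + (-1)²·10.5 + 2·(1)·(-1)·0.625 = 9.5

9.5000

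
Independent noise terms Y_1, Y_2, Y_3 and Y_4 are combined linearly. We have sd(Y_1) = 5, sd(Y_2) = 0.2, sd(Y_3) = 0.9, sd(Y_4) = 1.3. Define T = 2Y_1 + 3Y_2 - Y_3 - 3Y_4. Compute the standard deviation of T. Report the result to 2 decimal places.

10.79

Var(Y_1) = 25, Var(Y_2) = 0.04, Var(Y_3) = 0.81, Var(Y_4) = 1.69
By independence, Var(T) = (2)²Var(Y_1) + (3)²Var(Y_2) + (-1)²Var(Y_3) + (-3)²Var(Y_4)
= (2)²·25 + (3)²·0.04 + (-1)²·0.81 + (-3)²·1.69 = 116.38
sd(T) = √116.38 ≈ 10.79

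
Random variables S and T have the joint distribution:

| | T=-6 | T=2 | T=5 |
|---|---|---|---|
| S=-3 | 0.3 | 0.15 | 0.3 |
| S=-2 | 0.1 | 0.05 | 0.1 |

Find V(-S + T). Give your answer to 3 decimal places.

E[S] = -2.75,  E[T] = 0,  E[ST] = 0
V(S) = 7.75 − (-2.75)² = 0.1875;  V(T) = 25.2 − (0)² = 25.2
cov(S,T) = 0 − (-2.75)(0) = 0
V(-S + T) = (-1)²·0.1875 + (1)²·25.2 + 2·(-1)·(1)·0 = 25.3875

25.388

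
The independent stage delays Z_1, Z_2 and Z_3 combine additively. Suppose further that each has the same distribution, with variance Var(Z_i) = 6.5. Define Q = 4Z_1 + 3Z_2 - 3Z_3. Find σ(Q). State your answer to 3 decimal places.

14.866

By independence, Var(Q) = (4)²Var(Z_1) + (3)²Var(Z_2) + (-3)²Var(Z_3)
= (4)²·6.5 + (3)²·6.5 + (-3)²·6.5 = 221
σ(Q) = √221 ≈ 14.866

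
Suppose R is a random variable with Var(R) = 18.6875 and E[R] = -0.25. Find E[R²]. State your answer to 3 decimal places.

E[R²] = Var(R) + (E[R])² = 18.6875 + (-0.25)² = 18.75

18.750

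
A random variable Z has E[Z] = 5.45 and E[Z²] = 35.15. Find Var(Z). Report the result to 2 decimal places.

5.45

Var(Z) = 35.15 − (5.45)² = 5.4475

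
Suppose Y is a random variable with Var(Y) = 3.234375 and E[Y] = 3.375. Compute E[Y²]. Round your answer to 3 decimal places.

14.625

E[Y²] = Var(Y) + (E[Y])² = 3.234375 + (3.375)² = 14.625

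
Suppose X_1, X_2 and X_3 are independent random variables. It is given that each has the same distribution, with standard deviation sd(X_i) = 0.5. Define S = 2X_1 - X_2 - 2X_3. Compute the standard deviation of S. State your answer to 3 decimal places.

1.500

Var(X_i) = (0.5)² = 0.25
By independence, Var(S) = (2)²Var(X_1) + (-1)²Var(X_2) + (-2)²Var(X_3)
= (2)²·0.25 + (-1)²·0.25 + (-2)²·0.25 = 2.25
sd(S) = √2.25 ≈ 1.500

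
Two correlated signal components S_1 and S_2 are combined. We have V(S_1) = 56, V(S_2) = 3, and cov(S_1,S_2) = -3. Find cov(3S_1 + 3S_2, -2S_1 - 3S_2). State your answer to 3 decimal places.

-318.000

cov(3S_1 + 3S_2, -2S_1 - 3S_2) = (3)(-2)V(S_1) + (3)(-3)V(S_2) + [(3)(-3) + (3)(-2)]cov(S_1,S_2)
= -6·56 + -9·3 + -15·-3 = -318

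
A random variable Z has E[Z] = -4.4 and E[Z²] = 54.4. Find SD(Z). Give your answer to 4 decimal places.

V(Z) = 54.4 − (-4.4)² = 35.04
SD(Z) = √35.04 ≈ 5.9195

5.9195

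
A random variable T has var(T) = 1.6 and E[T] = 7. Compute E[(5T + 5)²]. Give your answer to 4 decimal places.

E[5T + 5] = 5·7 + 5 = 40
var(5T + 5) = (5)²·1.6 = 40
E[(5T + 5)²] = var((5T + 5)) + (E[(5T + 5)])² = 40 + (40)² = 1640

1640.0000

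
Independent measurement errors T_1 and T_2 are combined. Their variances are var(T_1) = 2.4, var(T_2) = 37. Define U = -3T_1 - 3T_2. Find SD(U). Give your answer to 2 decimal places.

18.83

By independence, var(U) = (-3)²var(T_1) + (-3)²var(T_2)
= (-3)²·2.4 + (-3)²·37 = 354.6
SD(U) = √354.6 ≈ 18.83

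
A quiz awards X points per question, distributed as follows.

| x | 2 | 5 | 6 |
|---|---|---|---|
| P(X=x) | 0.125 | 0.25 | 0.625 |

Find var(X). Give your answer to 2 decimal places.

1.69

E[X] = (2)(0.125) + (5)(0.25) + (6)(0.625) = 5.25
E[X²] = (2)²(0.125) + (5)²(0.25) + (6)²(0.625) = 29.25
var(X) = E[X²] − (E[X])² = 29.25 − (5.25)² = 1.6875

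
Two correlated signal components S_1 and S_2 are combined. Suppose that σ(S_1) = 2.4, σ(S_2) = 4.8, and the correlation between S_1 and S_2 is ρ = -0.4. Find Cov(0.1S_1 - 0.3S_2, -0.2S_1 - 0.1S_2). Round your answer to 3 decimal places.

V(S_1) = (2.4)² = 5.76;  V(S_2) = (4.8)² = 23.04
Cov(S_1,S_2) = ρ·σ(S_1)·σ(S_2) = -0.4·2.4·4.8 = -4.608
Cov(0.1S_1 - 0.3S_2, -0.2S_1 - 0.1S_2) = (0.1)(-0.2)V(S_1) + (-0.3)(-0.1)V(S_2) + [(0.1)(-0.1) + (-0.3)(-0.2)]Cov(S_1,S_2)
= -0.02·5.76 + 0.03·23.04 + 0.05·-4.608 = 0.3456

0.346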